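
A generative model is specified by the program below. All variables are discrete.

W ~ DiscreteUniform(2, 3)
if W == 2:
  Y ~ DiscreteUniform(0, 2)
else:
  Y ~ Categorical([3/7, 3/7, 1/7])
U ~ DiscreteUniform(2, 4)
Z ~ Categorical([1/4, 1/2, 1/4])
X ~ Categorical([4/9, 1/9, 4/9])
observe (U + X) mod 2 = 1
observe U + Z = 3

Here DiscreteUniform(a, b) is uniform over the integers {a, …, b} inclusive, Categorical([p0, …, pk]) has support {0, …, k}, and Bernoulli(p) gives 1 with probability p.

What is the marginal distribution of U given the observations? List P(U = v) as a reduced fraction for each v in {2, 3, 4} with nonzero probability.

P(U=2) = 1/5, P(U=3) = 4/5

Enumerate traces; 18 have nonzero weight after conditioning:
  (W=2, Y=0, U=2, Z=1, X=1) weight 1/324
  (W=2, Y=0, U=3, Z=0, X=0) weight 1/162
  (W=2, Y=0, U=3, Z=0, X=2) weight 1/162
  (W=2, Y=1, U=2, Z=1, X=1) weight 1/324
  (W=2, Y=1, U=3, Z=0, X=0) weight 1/162
  (W=2, Y=1, U=3, Z=0, X=2) weight 1/162
  (W=2, Y=2, U=2, Z=1, X=1) weight 1/324
  (W=2, Y=2, U=3, Z=0, X=0) weight 1/162
  … 10 more
Group by U:
  weight(U=2) = 1/54
  weight(U=3) = 2/27
Total weight = 1/54 + 2/27 = 5/54
P(U=2 | obs) = 1/54 / 5/54 = 1/5
P(U=3 | obs) = 2/27 / 5/54 = 4/5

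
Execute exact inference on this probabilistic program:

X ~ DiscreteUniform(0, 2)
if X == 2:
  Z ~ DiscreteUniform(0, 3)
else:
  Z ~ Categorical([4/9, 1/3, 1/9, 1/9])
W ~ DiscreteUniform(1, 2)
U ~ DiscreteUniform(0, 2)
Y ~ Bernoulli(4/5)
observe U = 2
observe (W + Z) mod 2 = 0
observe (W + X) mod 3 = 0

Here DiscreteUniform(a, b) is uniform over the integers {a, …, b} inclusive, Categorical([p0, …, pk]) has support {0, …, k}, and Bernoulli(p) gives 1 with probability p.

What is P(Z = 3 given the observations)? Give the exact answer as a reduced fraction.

P(Z = 3 | obs) = 9/38

Enumerate traces; 8 have nonzero weight after conditioning:
  (X=1, Z=0, W=2, U=2, Y=0) weight 2/405
  (X=1, Z=0, W=2, U=2, Y=1) weight 8/405
  (X=1, Z=2, W=2, U=2, Y=0) weight 1/810
  (X=1, Z=2, W=2, U=2, Y=1) weight 2/405
  (X=2, Z=1, W=1, U=2, Y=0) weight 1/360
  (X=2, Z=1, W=1, U=2, Y=1) weight 1/90
  (X=2, Z=3, W=1, U=2, Y=0) weight 1/360
  (X=2, Z=3, W=1, U=2, Y=1) weight 1/90
Group by Z:
  weight(Z=0) = 2/81
  weight(Z=1) = 1/72
  weight(Z=2) = 1/162
  weight(Z=3) = 1/72
Total weight = 2/81 + 1/72 + 1/162 + 1/72 = 19/324
P(Z=0 | obs) = 2/81 / 19/324 = 8/19
P(Z=1 | obs) = 1/72 / 19/324 = 9/38
P(Z=2 | obs) = 1/162 / 19/324 = 2/19
P(Z=3 | obs) = 1/72 / 19/324 = 9/38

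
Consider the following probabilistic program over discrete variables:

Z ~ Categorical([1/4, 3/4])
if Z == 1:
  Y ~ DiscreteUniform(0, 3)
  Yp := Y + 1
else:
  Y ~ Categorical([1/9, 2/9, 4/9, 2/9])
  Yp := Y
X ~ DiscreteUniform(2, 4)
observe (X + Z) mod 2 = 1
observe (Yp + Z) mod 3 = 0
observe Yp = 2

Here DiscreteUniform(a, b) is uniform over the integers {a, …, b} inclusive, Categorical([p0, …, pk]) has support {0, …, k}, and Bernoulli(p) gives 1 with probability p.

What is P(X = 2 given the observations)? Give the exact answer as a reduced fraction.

P(X = 2 | obs) = 1/2

Enumerate traces; 2 have nonzero weight after conditioning:
  (Z=1, Y=1, X=2) weight 1/16
  (Z=1, Y=1, X=4) weight 1/16
Group by X:
  weight(X=2) = 1/16
  weight(X=4) = 1/16
Total weight = 1/16 + 1/16 = 1/8
P(X=2 | obs) = 1/16 / 1/8 = 1/2
P(X=4 | obs) = 1/16 / 1/8 = 1/2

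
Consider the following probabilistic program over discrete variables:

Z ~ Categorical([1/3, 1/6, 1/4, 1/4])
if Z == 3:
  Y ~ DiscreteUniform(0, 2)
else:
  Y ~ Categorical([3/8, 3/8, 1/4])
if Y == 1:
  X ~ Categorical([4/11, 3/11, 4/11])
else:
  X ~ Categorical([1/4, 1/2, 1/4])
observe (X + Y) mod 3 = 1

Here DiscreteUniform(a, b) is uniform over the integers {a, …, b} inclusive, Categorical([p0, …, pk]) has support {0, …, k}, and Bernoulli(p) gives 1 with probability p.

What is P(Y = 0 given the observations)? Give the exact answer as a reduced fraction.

P(Y = 0 | obs) = 385/808

Enumerate traces; 12 have nonzero weight after conditioning:
  (Z=0, Y=0, X=1) weight 1/16
  (Z=0, Y=1, X=0) weight 1/22
  (Z=0, Y=2, X=2) weight 1/48
  (Z=1, Y=0, X=1) weight 1/32
  (Z=1, Y=1, X=0) weight 1/44
  (Z=1, Y=2, X=2) weight 1/96
  (Z=2, Y=0, X=1) weight 3/64
  (Z=2, Y=1, X=0) weight 3/88
  … 4 more
Group by Y:
  weight(Y=0) = 35/192
  weight(Y=1) = 35/264
  weight(Y=2) = 13/192
Total weight = 35/192 + 35/264 + 13/192 = 101/264
P(Y=0 | obs) = 35/192 / 101/264 = 385/808
P(Y=1 | obs) = 35/264 / 101/264 = 35/101
P(Y=2 | obs) = 13/192 / 101/264 = 143/808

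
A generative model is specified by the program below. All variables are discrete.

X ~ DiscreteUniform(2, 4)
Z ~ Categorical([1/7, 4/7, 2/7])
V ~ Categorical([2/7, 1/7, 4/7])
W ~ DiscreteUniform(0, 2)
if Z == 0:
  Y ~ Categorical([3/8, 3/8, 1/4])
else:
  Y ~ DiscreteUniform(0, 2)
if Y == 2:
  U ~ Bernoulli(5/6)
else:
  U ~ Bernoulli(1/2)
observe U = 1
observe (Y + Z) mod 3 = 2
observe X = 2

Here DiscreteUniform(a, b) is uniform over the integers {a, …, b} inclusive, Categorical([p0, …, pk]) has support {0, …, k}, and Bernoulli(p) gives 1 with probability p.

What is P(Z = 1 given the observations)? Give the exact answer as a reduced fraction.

Enumerate traces; 27 have nonzero weight after conditioning:
  (X=2, Z=0, V=0, W=0, Y=2, U=1) weight 5/5292
  (X=2, Z=0, V=0, W=1, Y=2, U=1) weight 5/5292
  (X=2, Z=0, V=0, W=2, Y=2, U=1) weight 5/5292
  (X=2, Z=0, V=1, W=0, Y=2, U=1) weight 5/10584
  (X=2, Z=0, V=1, W=1, Y=2, U=1) weight 5/10584
  (X=2, Z=0, V=1, W=2, Y=2, U=1) weight 5/10584
  (X=2, Z=0, V=2, W=0, Y=2, U=1) weight 5/2646
  (X=2, Z=0, V=2, W=1, Y=2, U=1) weight 5/2646
  (X=2, Z=1, V=0, W=0, Y=1, U=1) weight 4/1323
  (X=2, Z=2, V=0, W=0, Y=0, U=1) weight 2/1323
  … 17 more
Group by Z:
  weight(Z=0) = 5/504
  weight(Z=1) = 2/63
  weight(Z=2) = 1/63
Total weight = 5/504 + 2/63 + 1/63 = 29/504
P(Z=0 | obs) = 5/504 / 29/504 = 5/29
P(Z=1 | obs) = 2/63 / 29/504 = 16/29
P(Z=2 | obs) = 1/63 / 29/504 = 8/29

P(Z = 1 | obs) = 16/29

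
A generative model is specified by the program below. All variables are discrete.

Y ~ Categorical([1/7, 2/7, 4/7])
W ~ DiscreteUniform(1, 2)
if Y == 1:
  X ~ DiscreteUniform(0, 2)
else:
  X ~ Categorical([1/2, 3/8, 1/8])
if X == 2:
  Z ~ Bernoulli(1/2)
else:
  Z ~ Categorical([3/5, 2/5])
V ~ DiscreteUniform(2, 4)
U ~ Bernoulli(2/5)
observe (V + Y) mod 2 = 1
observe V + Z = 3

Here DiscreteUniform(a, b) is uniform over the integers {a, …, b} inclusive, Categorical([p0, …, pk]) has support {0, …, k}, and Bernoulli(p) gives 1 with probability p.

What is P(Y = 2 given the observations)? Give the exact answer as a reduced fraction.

P(Y = 2 | obs) = 564/913

Enumerate traces; 36 have nonzero weight after conditioning:
  (Y=0, W=1, X=0, Z=0, V=3, U=0) weight 3/700
  (Y=0, W=1, X=0, Z=0, V=3, U=1) weight 1/350
  (Y=0, W=1, X=1, Z=0, V=3, U=0) weight 9/2800
  (Y=0, W=1, X=1, Z=0, V=3, U=1) weight 3/1400
  (Y=0, W=1, X=2, Z=0, V=3, U=0) weight 1/1120
  (Y=0, W=1, X=2, Z=0, V=3, U=1) weight 1/1680
  (Y=0, W=2, X=0, Z=0, V=3, U=0) weight 3/700
  (Y=0, W=2, X=0, Z=0, V=3, U=1) weight 1/350
  (Y=1, W=1, X=0, Z=1, V=2, U=0) weight 2/525
  (Y=2, W=1, X=0, Z=0, V=3, U=0) weight 3/175
  … 26 more
Group by Y:
  weight(Y=0) = 47/1680
  weight(Y=1) = 13/315
  weight(Y=2) = 47/420
Total weight = 47/1680 + 13/315 + 47/420 = 913/5040
P(Y=0 | obs) = 47/1680 / 913/5040 = 141/913
P(Y=1 | obs) = 13/315 / 913/5040 = 208/913
P(Y=2 | obs) = 47/420 / 913/5040 = 564/913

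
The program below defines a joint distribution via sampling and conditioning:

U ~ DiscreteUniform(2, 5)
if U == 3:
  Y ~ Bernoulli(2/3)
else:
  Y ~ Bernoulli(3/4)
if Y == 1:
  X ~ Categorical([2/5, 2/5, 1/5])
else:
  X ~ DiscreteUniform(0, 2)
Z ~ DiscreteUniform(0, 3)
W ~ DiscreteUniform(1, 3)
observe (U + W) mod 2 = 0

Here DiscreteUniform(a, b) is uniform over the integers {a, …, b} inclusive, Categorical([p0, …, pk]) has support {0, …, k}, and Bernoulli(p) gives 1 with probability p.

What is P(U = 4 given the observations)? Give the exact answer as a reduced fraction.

Enumerate traces; 144 have nonzero weight after conditioning:
  (U=2, Y=0, X=0, Z=0, W=2) weight 1/576
  (U=2, Y=0, X=0, Z=1, W=2) weight 1/576
  (U=2, Y=0, X=0, Z=2, W=2) weight 1/576
  (U=2, Y=0, X=0, Z=3, W=2) weight 1/576
  (U=2, Y=0, X=1, Z=0, W=2) weight 1/576
  (U=2, Y=0, X=1, Z=1, W=2) weight 1/576
  (U=2, Y=0, X=1, Z=2, W=2) weight 1/576
  (U=2, Y=0, X=1, Z=3, W=2) weight 1/576
  (U=3, Y=0, X=0, Z=0, W=1) weight 1/432
  (U=4, Y=0, X=0, Z=0, W=2) weight 1/576
  … 134 more
Group by U:
  weight(U=2) = 1/12
  weight(U=3) = 1/6
  weight(U=4) = 1/12
  weight(U=5) = 1/6
Total weight = 1/12 + 1/6 + 1/12 + 1/6 = 1/2
P(U=2 | obs) = 1/12 / 1/2 = 1/6
P(U=3 | obs) = 1/6 / 1/2 = 1/3
P(U=4 | obs) = 1/12 / 1/2 = 1/6
P(U=5 | obs) = 1/6 / 1/2 = 1/3

P(U = 4 | obs) = 1/6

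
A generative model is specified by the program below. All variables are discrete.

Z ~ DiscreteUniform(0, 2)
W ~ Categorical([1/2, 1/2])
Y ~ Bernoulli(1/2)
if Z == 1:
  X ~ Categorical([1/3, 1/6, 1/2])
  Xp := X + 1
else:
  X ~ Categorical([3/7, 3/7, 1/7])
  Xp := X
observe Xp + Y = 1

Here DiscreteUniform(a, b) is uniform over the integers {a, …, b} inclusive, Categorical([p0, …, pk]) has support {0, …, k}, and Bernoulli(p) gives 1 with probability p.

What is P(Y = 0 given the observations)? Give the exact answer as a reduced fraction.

Enumerate traces; 10 have nonzero weight after conditioning:
  (Z=0, W=0, Y=0, X=1) weight 1/28
  (Z=0, W=0, Y=1, X=0) weight 1/28
  (Z=0, W=1, Y=0, X=1) weight 1/28
  (Z=0, W=1, Y=1, X=0) weight 1/28
  (Z=1, W=0, Y=0, X=0) weight 1/36
  (Z=1, W=1, Y=0, X=0) weight 1/36
  (Z=2, W=0, Y=0, X=1) weight 1/28
  (Z=2, W=0, Y=1, X=0) weight 1/28
  … 2 more
Group by Y:
  weight(Y=0) = 25/126
  weight(Y=1) = 1/7
Total weight = 25/126 + 1/7 = 43/126
P(Y=0 | obs) = 25/126 / 43/126 = 25/43
P(Y=1 | obs) = 1/7 / 43/126 = 18/43

P(Y = 0 | obs) = 25/43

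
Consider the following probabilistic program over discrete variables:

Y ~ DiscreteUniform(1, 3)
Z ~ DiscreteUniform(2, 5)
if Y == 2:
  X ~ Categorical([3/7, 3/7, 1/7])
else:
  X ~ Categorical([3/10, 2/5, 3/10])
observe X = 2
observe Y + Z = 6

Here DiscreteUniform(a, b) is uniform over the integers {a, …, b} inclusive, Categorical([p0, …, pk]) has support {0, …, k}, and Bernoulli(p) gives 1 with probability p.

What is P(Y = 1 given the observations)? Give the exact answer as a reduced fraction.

P(Y = 1 | obs) = 21/52

Enumerate traces; 3 have nonzero weight after conditioning:
  (Y=1, Z=5, X=2) weight 1/40
  (Y=2, Z=4, X=2) weight 1/84
  (Y=3, Z=3, X=2) weight 1/40
Group by Y:
  weight(Y=1) = 1/40
  weight(Y=2) = 1/84
  weight(Y=3) = 1/40
Total weight = 1/40 + 1/84 + 1/40 = 13/210
P(Y=1 | obs) = 1/40 / 13/210 = 21/52
P(Y=2 | obs) = 1/84 / 13/210 = 5/26
P(Y=3 | obs) = 1/40 / 13/210 = 21/52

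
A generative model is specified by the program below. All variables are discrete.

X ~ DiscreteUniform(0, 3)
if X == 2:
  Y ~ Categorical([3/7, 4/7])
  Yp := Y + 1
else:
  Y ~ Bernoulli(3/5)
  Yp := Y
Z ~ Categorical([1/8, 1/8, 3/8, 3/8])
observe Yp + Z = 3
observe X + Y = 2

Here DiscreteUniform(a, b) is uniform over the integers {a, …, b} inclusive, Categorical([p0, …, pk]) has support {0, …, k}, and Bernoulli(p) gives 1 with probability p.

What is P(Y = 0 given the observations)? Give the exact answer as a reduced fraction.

Enumerate traces; 2 have nonzero weight after conditioning:
  (X=1, Y=1, Z=2) weight 9/160
  (X=2, Y=0, Z=2) weight 9/224
Group by Y:
  weight(Y=0) = 9/224
  weight(Y=1) = 9/160
Total weight = 9/224 + 9/160 = 27/280
P(Y=0 | obs) = 9/224 / 27/280 = 5/12
P(Y=1 | obs) = 9/160 / 27/280 = 7/12

P(Y = 0 | obs) = 5/12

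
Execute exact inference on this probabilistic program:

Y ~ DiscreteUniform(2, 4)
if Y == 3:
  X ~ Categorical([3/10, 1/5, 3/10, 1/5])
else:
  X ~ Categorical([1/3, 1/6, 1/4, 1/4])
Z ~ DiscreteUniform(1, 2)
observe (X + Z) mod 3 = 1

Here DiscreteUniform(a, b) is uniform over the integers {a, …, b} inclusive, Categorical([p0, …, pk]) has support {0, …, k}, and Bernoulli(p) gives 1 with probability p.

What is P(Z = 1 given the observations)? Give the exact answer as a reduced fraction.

P(Z = 1 | obs) = 25/37

Enumerate traces; 9 have nonzero weight after conditioning:
  (Y=2, X=0, Z=1) weight 1/18
  (Y=2, X=2, Z=2) weight 1/24
  (Y=2, X=3, Z=1) weight 1/24
  (Y=3, X=0, Z=1) weight 1/20
  (Y=3, X=2, Z=2) weight 1/20
  (Y=3, X=3, Z=1) weight 1/30
  (Y=4, X=0, Z=1) weight 1/18
  (Y=4, X=2, Z=2) weight 1/24
  … 1 more
Group by Z:
  weight(Z=1) = 5/18
  weight(Z=2) = 2/15
Total weight = 5/18 + 2/15 = 37/90
P(Z=1 | obs) = 5/18 / 37/90 = 25/37
P(Z=2 | obs) = 2/15 / 37/90 = 12/37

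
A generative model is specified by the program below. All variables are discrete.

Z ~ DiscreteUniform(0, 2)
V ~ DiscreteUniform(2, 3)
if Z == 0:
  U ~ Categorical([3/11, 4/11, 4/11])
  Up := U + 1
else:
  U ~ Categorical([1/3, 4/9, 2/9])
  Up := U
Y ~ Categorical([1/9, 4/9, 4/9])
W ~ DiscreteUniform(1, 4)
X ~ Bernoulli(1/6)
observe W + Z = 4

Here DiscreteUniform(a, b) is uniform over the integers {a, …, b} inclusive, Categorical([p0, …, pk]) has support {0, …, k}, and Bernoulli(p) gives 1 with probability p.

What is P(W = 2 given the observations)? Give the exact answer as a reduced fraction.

Enumerate traces; 108 have nonzero weight after conditioning:
  (Z=0, V=2, U=0, Y=0, W=4, X=0) weight 5/4752
  (Z=0, V=2, U=0, Y=0, W=4, X=1) weight 1/4752
  (Z=0, V=2, U=0, Y=1, W=4, X=0) weight 5/1188
  (Z=0, V=2, U=0, Y=1, W=4, X=1) weight 1/1188
  (Z=0, V=2, U=0, Y=2, W=4, X=0) weight 5/1188
  (Z=0, V=2, U=0, Y=2, W=4, X=1) weight 1/1188
  (Z=0, V=2, U=1, Y=0, W=4, X=0) weight 5/3564
  (Z=0, V=2, U=1, Y=0, W=4, X=1) weight 1/3564
  (Z=1, V=2, U=0, Y=0, W=3, X=0) weight 5/3888
  (Z=2, V=2, U=0, Y=0, W=2, X=0) weight 5/3888
  … 98 more
Group by W:
  weight(W=2) = 1/12
  weight(W=3) = 1/12
  weight(W=4) = 1/12
Total weight = 1/12 + 1/12 + 1/12 = 1/4
P(W=2 | obs) = 1/12 / 1/4 = 1/3
P(W=3 | obs) = 1/12 / 1/4 = 1/3
P(W=4 | obs) = 1/12 / 1/4 = 1/3

P(W = 2 | obs) = 1/3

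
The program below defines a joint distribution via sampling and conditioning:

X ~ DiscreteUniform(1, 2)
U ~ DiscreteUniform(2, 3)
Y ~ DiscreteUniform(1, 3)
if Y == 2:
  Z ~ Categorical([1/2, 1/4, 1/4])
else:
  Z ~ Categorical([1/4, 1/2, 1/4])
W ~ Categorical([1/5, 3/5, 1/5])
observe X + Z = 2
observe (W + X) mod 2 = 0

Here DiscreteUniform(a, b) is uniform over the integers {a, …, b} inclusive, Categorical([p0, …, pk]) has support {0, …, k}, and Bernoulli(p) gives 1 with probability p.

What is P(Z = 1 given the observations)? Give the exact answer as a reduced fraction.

P(Z = 1 | obs) = 15/23

Enumerate traces; 18 have nonzero weight after conditioning:
  (X=1, U=2, Y=1, Z=1, W=1) weight 1/40
  (X=1, U=2, Y=2, Z=1, W=1) weight 1/80
  (X=1, U=2, Y=3, Z=1, W=1) weight 1/40
  (X=1, U=3, Y=1, Z=1, W=1) weight 1/40
  (X=1, U=3, Y=2, Z=1, W=1) weight 1/80
  (X=1, U=3, Y=3, Z=1, W=1) weight 1/40
  (X=2, U=2, Y=1, Z=0, W=0) weight 1/240
  (X=2, U=2, Y=1, Z=0, W=2) weight 1/240
  … 10 more
Group by Z:
  weight(Z=0) = 1/15
  weight(Z=1) = 1/8
Total weight = 1/15 + 1/8 = 23/120
P(Z=0 | obs) = 1/15 / 23/120 = 8/23
P(Z=1 | obs) = 1/8 / 23/120 = 15/23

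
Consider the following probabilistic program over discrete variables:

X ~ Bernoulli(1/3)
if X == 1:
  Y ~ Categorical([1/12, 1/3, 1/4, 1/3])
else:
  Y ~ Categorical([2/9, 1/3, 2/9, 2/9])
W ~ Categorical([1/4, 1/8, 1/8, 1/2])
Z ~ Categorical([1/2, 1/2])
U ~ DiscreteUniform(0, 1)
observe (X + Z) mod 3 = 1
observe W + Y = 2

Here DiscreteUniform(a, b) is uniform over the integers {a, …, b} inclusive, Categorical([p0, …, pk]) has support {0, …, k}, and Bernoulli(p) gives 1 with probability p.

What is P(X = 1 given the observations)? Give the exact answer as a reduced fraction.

P(X = 1 | obs) = 11/35

Enumerate traces; 12 have nonzero weight after conditioning:
  (X=0, Y=0, W=2, Z=1, U=0) weight 1/216
  (X=0, Y=0, W=2, Z=1, U=1) weight 1/216
  (X=0, Y=1, W=1, Z=1, U=0) weight 1/144
  (X=0, Y=1, W=1, Z=1, U=1) weight 1/144
  (X=0, Y=2, W=0, Z=1, U=0) weight 1/108
  (X=0, Y=2, W=0, Z=1, U=1) weight 1/108
  (X=1, Y=0, W=2, Z=0, U=0) weight 1/1152
  (X=1, Y=0, W=2, Z=0, U=1) weight 1/1152
  … 4 more
Group by X:
  weight(X=0) = 1/24
  weight(X=1) = 11/576
Total weight = 1/24 + 11/576 = 35/576
P(X=0 | obs) = 1/24 / 35/576 = 24/35
P(X=1 | obs) = 11/576 / 35/576 = 11/35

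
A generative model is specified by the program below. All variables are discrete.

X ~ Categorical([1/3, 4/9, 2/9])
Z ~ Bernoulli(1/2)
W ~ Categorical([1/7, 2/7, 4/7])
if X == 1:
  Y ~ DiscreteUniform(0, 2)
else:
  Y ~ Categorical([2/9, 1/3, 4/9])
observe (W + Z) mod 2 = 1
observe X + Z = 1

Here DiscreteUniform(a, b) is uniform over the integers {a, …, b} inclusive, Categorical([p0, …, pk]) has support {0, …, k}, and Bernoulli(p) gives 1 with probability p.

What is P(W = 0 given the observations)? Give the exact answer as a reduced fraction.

Enumerate traces; 9 have nonzero weight after conditioning:
  (X=0, Z=1, W=0, Y=0) weight 1/189
  (X=0, Z=1, W=0, Y=1) weight 1/126
  (X=0, Z=1, W=0, Y=2) weight 2/189
  (X=0, Z=1, W=2, Y=0) weight 4/189
  (X=0, Z=1, W=2, Y=1) weight 2/63
  (X=0, Z=1, W=2, Y=2) weight 8/189
  (X=1, Z=0, W=1, Y=0) weight 4/189
  (X=1, Z=0, W=1, Y=1) weight 4/189
  … 1 more
Group by W:
  weight(W=0) = 1/42
  weight(W=1) = 4/63
  weight(W=2) = 2/21
Total weight = 1/42 + 4/63 + 2/21 = 23/126
P(W=0 | obs) = 1/42 / 23/126 = 3/23
P(W=1 | obs) = 4/63 / 23/126 = 8/23
P(W=2 | obs) = 2/21 / 23/126 = 12/23

P(W = 0 | obs) = 3/23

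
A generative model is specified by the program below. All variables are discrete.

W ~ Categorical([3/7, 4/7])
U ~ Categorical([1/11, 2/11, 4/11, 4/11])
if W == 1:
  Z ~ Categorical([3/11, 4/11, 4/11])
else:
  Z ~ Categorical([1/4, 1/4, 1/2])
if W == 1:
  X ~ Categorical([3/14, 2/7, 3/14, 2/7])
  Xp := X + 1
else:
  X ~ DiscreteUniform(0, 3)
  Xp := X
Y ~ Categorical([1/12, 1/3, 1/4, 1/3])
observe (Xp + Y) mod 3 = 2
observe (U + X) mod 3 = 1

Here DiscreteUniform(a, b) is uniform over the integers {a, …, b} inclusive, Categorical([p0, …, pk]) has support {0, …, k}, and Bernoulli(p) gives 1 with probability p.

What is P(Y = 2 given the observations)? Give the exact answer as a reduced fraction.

P(Y = 2 | obs) = 15/73

Enumerate traces; 39 have nonzero weight after conditioning:
  (W=0, U=0, Z=0, X=1, Y=1) weight 1/1232
  (W=0, U=0, Z=1, X=1, Y=1) weight 1/1232
  (W=0, U=0, Z=2, X=1, Y=1) weight 1/616
  (W=0, U=1, Z=0, X=0, Y=2) weight 3/2464
  (W=0, U=1, Z=0, X=3, Y=2) weight 3/2464
  (W=0, U=1, Z=1, X=0, Y=2) weight 3/2464
  (W=0, U=1, Z=1, X=3, Y=2) weight 3/2464
  (W=0, U=1, Z=2, X=0, Y=2) weight 3/1232
  (W=0, U=2, Z=0, X=2, Y=0) weight 1/1232
  (W=0, U=2, Z=0, X=2, Y=3) weight 1/308
  … 29 more
Group by Y:
  weight(Y=0) = 61/6468
  weight(Y=1) = 31/924
  weight(Y=2) = 45/2156
  weight(Y=3) = 61/1617
Total weight = 61/6468 + 31/924 + 45/2156 + 61/1617 = 219/2156
P(Y=0 | obs) = 61/6468 / 219/2156 = 61/657
P(Y=1 | obs) = 31/924 / 219/2156 = 217/657
P(Y=2 | obs) = 45/2156 / 219/2156 = 15/73
P(Y=3 | obs) = 61/1617 / 219/2156 = 244/657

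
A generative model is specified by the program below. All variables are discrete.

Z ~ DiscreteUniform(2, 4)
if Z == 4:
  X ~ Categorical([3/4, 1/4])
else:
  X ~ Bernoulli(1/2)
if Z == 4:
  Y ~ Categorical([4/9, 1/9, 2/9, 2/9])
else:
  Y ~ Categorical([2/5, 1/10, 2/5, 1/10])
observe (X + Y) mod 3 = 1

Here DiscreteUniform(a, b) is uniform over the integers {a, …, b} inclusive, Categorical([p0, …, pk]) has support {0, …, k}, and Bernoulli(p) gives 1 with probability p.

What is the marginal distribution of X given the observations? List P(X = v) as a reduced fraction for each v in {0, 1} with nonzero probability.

Enumerate traces; 9 have nonzero weight after conditioning:
  (Z=2, X=0, Y=1) weight 1/60
  (Z=2, X=1, Y=0) weight 1/15
  (Z=2, X=1, Y=3) weight 1/60
  (Z=3, X=0, Y=1) weight 1/60
  (Z=3, X=1, Y=0) weight 1/15
  (Z=3, X=1, Y=3) weight 1/60
  (Z=4, X=0, Y=1) weight 1/36
  (Z=4, X=1, Y=0) weight 1/27
  … 1 more
Group by X:
  weight(X=0) = 11/180
  weight(X=1) = 2/9
Total weight = 11/180 + 2/9 = 17/60
P(X=0 | obs) = 11/180 / 17/60 = 11/51
P(X=1 | obs) = 2/9 / 17/60 = 40/51

P(X=0) = 11/51, P(X=1) = 40/51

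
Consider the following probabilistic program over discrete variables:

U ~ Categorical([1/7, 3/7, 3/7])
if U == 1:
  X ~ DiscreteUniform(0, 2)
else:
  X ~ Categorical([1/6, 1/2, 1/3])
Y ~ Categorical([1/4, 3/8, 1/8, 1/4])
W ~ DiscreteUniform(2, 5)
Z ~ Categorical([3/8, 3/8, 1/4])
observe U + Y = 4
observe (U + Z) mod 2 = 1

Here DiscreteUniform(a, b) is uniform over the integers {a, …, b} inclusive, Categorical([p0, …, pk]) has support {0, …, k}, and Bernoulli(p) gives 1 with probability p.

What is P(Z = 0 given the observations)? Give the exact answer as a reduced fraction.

P(Z = 0 | obs) = 6/13

Enumerate traces; 36 have nonzero weight after conditioning:
  (U=1, X=0, Y=3, W=2, Z=0) weight 3/896
  (U=1, X=0, Y=3, W=2, Z=2) weight 1/448
  (U=1, X=0, Y=3, W=3, Z=0) weight 3/896
  (U=1, X=0, Y=3, W=3, Z=2) weight 1/448
  (U=1, X=0, Y=3, W=4, Z=0) weight 3/896
  (U=1, X=0, Y=3, W=4, Z=2) weight 1/448
  (U=1, X=0, Y=3, W=5, Z=0) weight 3/896
  (U=1, X=0, Y=3, W=5, Z=2) weight 1/448
  (U=2, X=0, Y=2, W=2, Z=1) weight 3/3584
  … 27 more
Group by Z:
  weight(Z=0) = 9/224
  weight(Z=1) = 9/448
  weight(Z=2) = 3/112
Total weight = 9/224 + 9/448 + 3/112 = 39/448
P(Z=0 | obs) = 9/224 / 39/448 = 6/13
P(Z=1 | obs) = 9/448 / 39/448 = 3/13
P(Z=2 | obs) = 3/112 / 39/448 = 4/13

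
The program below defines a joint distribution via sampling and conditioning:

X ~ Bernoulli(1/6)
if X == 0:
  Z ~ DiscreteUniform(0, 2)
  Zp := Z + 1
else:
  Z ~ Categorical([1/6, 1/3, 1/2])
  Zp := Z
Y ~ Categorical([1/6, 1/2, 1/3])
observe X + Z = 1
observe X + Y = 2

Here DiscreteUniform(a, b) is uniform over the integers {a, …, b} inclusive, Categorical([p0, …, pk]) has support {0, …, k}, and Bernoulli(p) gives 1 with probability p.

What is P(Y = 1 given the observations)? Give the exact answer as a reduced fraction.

P(Y = 1 | obs) = 3/23

Enumerate traces; 2 have nonzero weight after conditioning:
  (X=0, Z=1, Y=2) weight 5/54
  (X=1, Z=0, Y=1) weight 1/72
Group by Y:
  weight(Y=1) = 1/72
  weight(Y=2) = 5/54
Total weight = 1/72 + 5/54 = 23/216
P(Y=1 | obs) = 1/72 / 23/216 = 3/23
P(Y=2 | obs) = 5/54 / 23/216 = 20/23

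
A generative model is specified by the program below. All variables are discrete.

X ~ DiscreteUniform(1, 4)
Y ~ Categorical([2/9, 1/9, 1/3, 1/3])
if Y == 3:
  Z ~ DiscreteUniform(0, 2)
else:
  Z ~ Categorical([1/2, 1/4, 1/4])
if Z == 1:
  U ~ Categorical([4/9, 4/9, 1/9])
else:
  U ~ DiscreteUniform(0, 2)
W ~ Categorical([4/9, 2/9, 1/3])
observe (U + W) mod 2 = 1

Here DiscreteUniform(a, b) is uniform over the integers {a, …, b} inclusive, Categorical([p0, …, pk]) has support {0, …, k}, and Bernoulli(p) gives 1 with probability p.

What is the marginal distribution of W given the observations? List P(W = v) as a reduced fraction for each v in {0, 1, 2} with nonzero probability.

Enumerate traces; 192 have nonzero weight after conditioning:
  (X=1, Y=0, Z=0, U=0, W=1) weight 1/486
  (X=1, Y=0, Z=0, U=1, W=0) weight 1/243
  (X=1, Y=0, Z=0, U=1, W=2) weight 1/324
  (X=1, Y=0, Z=0, U=2, W=1) weight 1/486
  (X=1, Y=0, Z=1, U=0, W=1) weight 1/729
  (X=1, Y=0, Z=1, U=1, W=0) weight 2/729
  (X=1, Y=0, Z=1, U=1, W=2) weight 1/486
  (X=1, Y=0, Z=1, U=2, W=1) weight 1/2916
  … 184 more
Group by W:
  weight(W=0) = 118/729
  weight(W=1) = 103/729
  weight(W=2) = 59/486
Total weight = 118/729 + 103/729 + 59/486 = 619/1458
P(W=0 | obs) = 118/729 / 619/1458 = 236/619
P(W=1 | obs) = 103/729 / 619/1458 = 206/619
P(W=2 | obs) = 59/486 / 619/1458 = 177/619

P(W=0) = 236/619, P(W=1) = 206/619, P(W=2) = 177/619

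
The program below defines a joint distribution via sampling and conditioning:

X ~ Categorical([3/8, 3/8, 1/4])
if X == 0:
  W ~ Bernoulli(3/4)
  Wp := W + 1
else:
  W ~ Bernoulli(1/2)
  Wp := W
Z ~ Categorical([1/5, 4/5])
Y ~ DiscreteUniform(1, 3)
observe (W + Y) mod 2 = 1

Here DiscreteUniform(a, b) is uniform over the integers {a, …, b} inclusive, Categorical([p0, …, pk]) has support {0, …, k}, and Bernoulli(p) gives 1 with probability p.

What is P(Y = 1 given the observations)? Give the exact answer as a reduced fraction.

Enumerate traces; 18 have nonzero weight after conditioning:
  (X=0, W=0, Z=0, Y=1) weight 1/160
  (X=0, W=0, Z=0, Y=3) weight 1/160
  (X=0, W=0, Z=1, Y=1) weight 1/40
  (X=0, W=0, Z=1, Y=3) weight 1/40
  (X=0, W=1, Z=0, Y=2) weight 3/160
  (X=0, W=1, Z=1, Y=2) weight 3/40
  (X=1, W=0, Z=0, Y=1) weight 1/80
  (X=1, W=0, Z=0, Y=3) weight 1/80
  … 10 more
Group by Y:
  weight(Y=1) = 13/96
  weight(Y=2) = 19/96
  weight(Y=3) = 13/96
Total weight = 13/96 + 19/96 + 13/96 = 15/32
P(Y=1 | obs) = 13/96 / 15/32 = 13/45
P(Y=2 | obs) = 19/96 / 15/32 = 19/45
P(Y=3 | obs) = 13/96 / 15/32 = 13/45

P(Y = 1 | obs) = 13/45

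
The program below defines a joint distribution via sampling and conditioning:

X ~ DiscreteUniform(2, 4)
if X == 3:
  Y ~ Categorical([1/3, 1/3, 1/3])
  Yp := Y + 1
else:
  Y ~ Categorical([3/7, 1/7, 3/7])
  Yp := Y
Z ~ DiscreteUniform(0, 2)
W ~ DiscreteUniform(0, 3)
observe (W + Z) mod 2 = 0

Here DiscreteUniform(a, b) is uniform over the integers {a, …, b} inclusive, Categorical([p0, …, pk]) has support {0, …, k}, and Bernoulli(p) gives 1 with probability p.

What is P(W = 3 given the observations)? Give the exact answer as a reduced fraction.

Enumerate traces; 54 have nonzero weight after conditioning:
  (X=2, Y=0, Z=0, W=0) weight 1/84
  (X=2, Y=0, Z=0, W=2) weight 1/84
  (X=2, Y=0, Z=1, W=1) weight 1/84
  (X=2, Y=0, Z=1, W=3) weight 1/84
  (X=2, Y=0, Z=2, W=0) weight 1/84
  (X=2, Y=0, Z=2, W=2) weight 1/84
  (X=2, Y=1, Z=0, W=0) weight 1/252
  (X=2, Y=1, Z=0, W=2) weight 1/252
  … 46 more
Group by W:
  weight(W=0) = 1/6
  weight(W=1) = 1/12
  weight(W=2) = 1/6
  weight(W=3) = 1/12
Total weight = 1/6 + 1/12 + 1/6 + 1/12 = 1/2
P(W=0 | obs) = 1/6 / 1/2 = 1/3
P(W=1 | obs) = 1/12 / 1/2 = 1/6
P(W=2 | obs) = 1/6 / 1/2 = 1/3
P(W=3 | obs) = 1/12 / 1/2 = 1/6

P(W = 3 | obs) = 1/6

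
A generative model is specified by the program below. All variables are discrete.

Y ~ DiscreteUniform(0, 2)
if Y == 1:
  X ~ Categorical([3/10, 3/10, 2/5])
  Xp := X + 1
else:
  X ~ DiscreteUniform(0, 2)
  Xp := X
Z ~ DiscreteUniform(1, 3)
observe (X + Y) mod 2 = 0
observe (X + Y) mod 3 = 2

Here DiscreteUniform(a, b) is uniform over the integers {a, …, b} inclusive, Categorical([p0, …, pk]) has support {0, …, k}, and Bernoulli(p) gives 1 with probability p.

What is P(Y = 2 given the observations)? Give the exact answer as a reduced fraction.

Enumerate traces; 9 have nonzero weight after conditioning:
  (Y=0, X=2, Z=1) weight 1/27
  (Y=0, X=2, Z=2) weight 1/27
  (Y=0, X=2, Z=3) weight 1/27
  (Y=1, X=1, Z=1) weight 1/30
  (Y=1, X=1, Z=2) weight 1/30
  (Y=1, X=1, Z=3) weight 1/30
  (Y=2, X=0, Z=1) weight 1/27
  (Y=2, X=0, Z=2) weight 1/27
  … 1 more
Group by Y:
  weight(Y=0) = 1/9
  weight(Y=1) = 1/10
  weight(Y=2) = 1/9
Total weight = 1/9 + 1/10 + 1/9 = 29/90
P(Y=0 | obs) = 1/9 / 29/90 = 10/29
P(Y=1 | obs) = 1/10 / 29/90 = 9/29
P(Y=2 | obs) = 1/9 / 29/90 = 10/29

P(Y = 2 | obs) = 10/29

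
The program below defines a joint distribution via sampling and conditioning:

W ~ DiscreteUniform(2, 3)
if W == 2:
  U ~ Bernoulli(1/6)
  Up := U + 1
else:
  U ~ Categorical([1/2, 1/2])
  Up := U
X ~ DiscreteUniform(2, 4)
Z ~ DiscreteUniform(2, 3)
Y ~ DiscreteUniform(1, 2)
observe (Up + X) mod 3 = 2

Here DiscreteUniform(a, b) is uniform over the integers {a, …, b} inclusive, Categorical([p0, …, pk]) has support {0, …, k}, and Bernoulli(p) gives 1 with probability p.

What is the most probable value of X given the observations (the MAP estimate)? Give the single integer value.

Enumerate traces; 16 have nonzero weight after conditioning:
  (W=2, U=0, X=4, Z=2, Y=1) weight 5/144
  (W=2, U=0, X=4, Z=2, Y=2) weight 5/144
  (W=2, U=0, X=4, Z=3, Y=1) weight 5/144
  (W=2, U=0, X=4, Z=3, Y=2) weight 5/144
  (W=2, U=1, X=3, Z=2, Y=1) weight 1/144
  (W=2, U=1, X=3, Z=2, Y=2) weight 1/144
  (W=2, U=1, X=3, Z=3, Y=1) weight 1/144
  (W=2, U=1, X=3, Z=3, Y=2) weight 1/144
  (W=3, U=0, X=2, Z=2, Y=1) weight 1/48
  … 7 more
Group by X:
  weight(X=2) = 1/12
  weight(X=3) = 1/36
  weight(X=4) = 2/9
Total weight = 1/12 + 1/36 + 2/9 = 1/3
P(X=2 | obs) = 1/12 / 1/3 = 1/4
P(X=3 | obs) = 1/36 / 1/3 = 1/12
P(X=4 | obs) = 2/9 / 1/3 = 2/3
argmax = 4

argmax_v P(X = v | obs) = 4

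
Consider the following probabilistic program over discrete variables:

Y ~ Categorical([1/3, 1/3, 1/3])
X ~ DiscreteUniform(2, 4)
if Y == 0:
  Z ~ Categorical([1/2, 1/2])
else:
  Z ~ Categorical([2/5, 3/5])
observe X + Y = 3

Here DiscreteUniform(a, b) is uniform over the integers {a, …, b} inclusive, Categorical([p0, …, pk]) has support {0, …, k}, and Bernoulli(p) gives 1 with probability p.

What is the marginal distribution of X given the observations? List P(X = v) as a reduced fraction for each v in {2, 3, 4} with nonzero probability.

P(X=2) = 1/2, P(X=3) = 1/2

Enumerate traces; 4 have nonzero weight after conditioning:
  (Y=0, X=3, Z=0) weight 1/18
  (Y=0, X=3, Z=1) weight 1/18
  (Y=1, X=2, Z=0) weight 2/45
  (Y=1, X=2, Z=1) weight 1/15
Group by X:
  weight(X=2) = 1/9
  weight(X=3) = 1/9
Total weight = 1/9 + 1/9 = 2/9
P(X=2 | obs) = 1/9 / 2/9 = 1/2
P(X=3 | obs) = 1/9 / 2/9 = 1/2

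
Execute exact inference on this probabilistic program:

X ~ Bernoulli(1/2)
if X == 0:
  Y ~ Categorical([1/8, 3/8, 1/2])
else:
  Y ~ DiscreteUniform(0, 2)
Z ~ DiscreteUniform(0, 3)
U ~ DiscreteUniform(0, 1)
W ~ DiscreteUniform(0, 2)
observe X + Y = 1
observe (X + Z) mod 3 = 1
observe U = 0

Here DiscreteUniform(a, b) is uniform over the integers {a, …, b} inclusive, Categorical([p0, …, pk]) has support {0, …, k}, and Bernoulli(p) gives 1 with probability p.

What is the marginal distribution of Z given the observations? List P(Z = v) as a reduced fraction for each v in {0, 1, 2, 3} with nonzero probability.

P(Z=0) = 8/25, P(Z=1) = 9/25, P(Z=3) = 8/25

Enumerate traces; 9 have nonzero weight after conditioning:
  (X=0, Y=1, Z=1, U=0, W=0) weight 1/128
  (X=0, Y=1, Z=1, U=0, W=1) weight 1/128
  (X=0, Y=1, Z=1, U=0, W=2) weight 1/128
  (X=1, Y=0, Z=0, U=0, W=0) weight 1/144
  (X=1, Y=0, Z=0, U=0, W=1) weight 1/144
  (X=1, Y=0, Z=0, U=0, W=2) weight 1/144
  (X=1, Y=0, Z=3, U=0, W=0) weight 1/144
  (X=1, Y=0, Z=3, U=0, W=1) weight 1/144
  … 1 more
Group by Z:
  weight(Z=0) = 1/48
  weight(Z=1) = 3/128
  weight(Z=3) = 1/48
Total weight = 1/48 + 3/128 + 1/48 = 25/384
P(Z=0 | obs) = 1/48 / 25/384 = 8/25
P(Z=1 | obs) = 3/128 / 25/384 = 9/25
P(Z=3 | obs) = 1/48 / 25/384 = 8/25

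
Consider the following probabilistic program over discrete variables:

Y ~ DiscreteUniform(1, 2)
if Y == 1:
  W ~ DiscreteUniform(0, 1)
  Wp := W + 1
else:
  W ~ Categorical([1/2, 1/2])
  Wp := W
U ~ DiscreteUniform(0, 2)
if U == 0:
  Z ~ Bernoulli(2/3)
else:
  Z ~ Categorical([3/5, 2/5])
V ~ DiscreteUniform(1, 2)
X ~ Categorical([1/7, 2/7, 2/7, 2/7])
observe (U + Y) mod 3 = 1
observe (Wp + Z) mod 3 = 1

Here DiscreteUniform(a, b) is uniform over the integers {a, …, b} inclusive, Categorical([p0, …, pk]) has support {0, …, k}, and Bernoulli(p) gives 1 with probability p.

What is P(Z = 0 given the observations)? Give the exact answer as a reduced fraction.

Enumerate traces; 24 have nonzero weight after conditioning:
  (Y=1, W=0, U=0, Z=0, V=1, X=0) weight 1/504
  (Y=1, W=0, U=0, Z=0, V=1, X=1) weight 1/252
  (Y=1, W=0, U=0, Z=0, V=1, X=2) weight 1/252
  (Y=1, W=0, U=0, Z=0, V=1, X=3) weight 1/252
  (Y=1, W=0, U=0, Z=0, V=2, X=0) weight 1/504
  (Y=1, W=0, U=0, Z=0, V=2, X=1) weight 1/252
  (Y=1, W=0, U=0, Z=0, V=2, X=2) weight 1/252
  (Y=1, W=0, U=0, Z=0, V=2, X=3) weight 1/252
  (Y=2, W=0, U=2, Z=1, V=1, X=0) weight 1/420
  … 15 more
Group by Z:
  weight(Z=0) = 7/90
  weight(Z=1) = 1/30
Total weight = 7/90 + 1/30 = 1/9
P(Z=0 | obs) = 7/90 / 1/9 = 7/10
P(Z=1 | obs) = 1/30 / 1/9 = 3/10

P(Z = 0 | obs) = 7/10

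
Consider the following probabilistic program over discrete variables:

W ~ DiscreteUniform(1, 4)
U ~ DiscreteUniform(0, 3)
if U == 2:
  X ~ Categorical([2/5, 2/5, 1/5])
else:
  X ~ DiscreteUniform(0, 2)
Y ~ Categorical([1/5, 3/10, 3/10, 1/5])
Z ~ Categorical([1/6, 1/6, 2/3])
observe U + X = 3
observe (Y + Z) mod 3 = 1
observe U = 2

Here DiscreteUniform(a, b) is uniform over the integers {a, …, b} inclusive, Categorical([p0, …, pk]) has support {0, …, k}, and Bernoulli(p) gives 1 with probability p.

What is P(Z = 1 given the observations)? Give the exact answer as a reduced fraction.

Enumerate traces; 16 have nonzero weight after conditioning:
  (W=1, U=2, X=1, Y=0, Z=1) weight 1/1200
  (W=1, U=2, X=1, Y=1, Z=0) weight 1/800
  (W=1, U=2, X=1, Y=2, Z=2) weight 1/200
  (W=1, U=2, X=1, Y=3, Z=1) weight 1/1200
  (W=2, U=2, X=1, Y=0, Z=1) weight 1/1200
  (W=2, U=2, X=1, Y=1, Z=0) weight 1/800
  (W=2, U=2, X=1, Y=2, Z=2) weight 1/200
  (W=2, U=2, X=1, Y=3, Z=1) weight 1/1200
  … 8 more
Group by Z:
  weight(Z=0) = 1/200
  weight(Z=1) = 1/150
  weight(Z=2) = 1/50
Total weight = 1/200 + 1/150 + 1/50 = 19/600
P(Z=0 | obs) = 1/200 / 19/600 = 3/19
P(Z=1 | obs) = 1/150 / 19/600 = 4/19
P(Z=2 | obs) = 1/50 / 19/600 = 12/19

P(Z = 1 | obs) = 4/19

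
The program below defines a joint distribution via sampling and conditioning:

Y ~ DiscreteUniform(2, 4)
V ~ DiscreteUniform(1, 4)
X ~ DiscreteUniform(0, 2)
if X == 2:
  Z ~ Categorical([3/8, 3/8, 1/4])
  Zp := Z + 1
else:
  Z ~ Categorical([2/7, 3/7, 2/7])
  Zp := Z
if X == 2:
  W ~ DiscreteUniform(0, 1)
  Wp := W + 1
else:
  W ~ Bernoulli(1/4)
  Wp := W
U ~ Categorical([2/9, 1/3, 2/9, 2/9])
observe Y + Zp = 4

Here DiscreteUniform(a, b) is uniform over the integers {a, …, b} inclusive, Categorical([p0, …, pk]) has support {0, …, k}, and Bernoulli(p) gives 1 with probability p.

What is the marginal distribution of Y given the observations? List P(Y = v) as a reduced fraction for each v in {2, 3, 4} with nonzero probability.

P(Y=2) = 53/154, P(Y=3) = 69/154, P(Y=4) = 16/77

Enumerate traces; 256 have nonzero weight after conditioning:
  (Y=2, V=1, X=0, Z=2, W=0, U=0) weight 1/756
  (Y=2, V=1, X=0, Z=2, W=0, U=1) weight 1/504
  (Y=2, V=1, X=0, Z=2, W=0, U=2) weight 1/756
  (Y=2, V=1, X=0, Z=2, W=0, U=3) weight 1/756
  (Y=2, V=1, X=0, Z=2, W=1, U=0) weight 1/2268
  (Y=2, V=1, X=0, Z=2, W=1, U=1) weight 1/1512
  (Y=2, V=1, X=0, Z=2, W=1, U=2) weight 1/2268
  (Y=2, V=1, X=0, Z=2, W=1, U=3) weight 1/2268
  (Y=3, V=1, X=0, Z=1, W=0, U=0) weight 1/504
  (Y=4, V=1, X=0, Z=0, W=0, U=0) weight 1/756
  … 246 more
Group by Y:
  weight(Y=2) = 53/504
  weight(Y=3) = 23/168
  weight(Y=4) = 4/63
Total weight = 53/504 + 23/168 + 4/63 = 11/36
P(Y=2 | obs) = 53/504 / 11/36 = 53/154
P(Y=3 | obs) = 23/168 / 11/36 = 69/154
P(Y=4 | obs) = 4/63 / 11/36 = 16/77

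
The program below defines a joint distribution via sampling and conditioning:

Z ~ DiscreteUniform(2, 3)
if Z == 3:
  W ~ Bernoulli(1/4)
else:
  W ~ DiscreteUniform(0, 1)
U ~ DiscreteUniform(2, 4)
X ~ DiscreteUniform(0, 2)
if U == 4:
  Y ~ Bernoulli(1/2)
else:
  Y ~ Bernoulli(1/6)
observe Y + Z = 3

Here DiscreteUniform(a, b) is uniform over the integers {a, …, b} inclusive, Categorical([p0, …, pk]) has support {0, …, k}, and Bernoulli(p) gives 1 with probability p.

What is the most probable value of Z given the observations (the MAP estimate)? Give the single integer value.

argmax_v P(Z = v | obs) = 3

Enumerate traces; 36 have nonzero weight after conditioning:
  (Z=2, W=0, U=2, X=0, Y=1) weight 1/216
  (Z=2, W=0, U=2, X=1, Y=1) weight 1/216
  (Z=2, W=0, U=2, X=2, Y=1) weight 1/216
  (Z=2, W=0, U=3, X=0, Y=1) weight 1/216
  (Z=2, W=0, U=3, X=1, Y=1) weight 1/216
  (Z=2, W=0, U=3, X=2, Y=1) weight 1/216
  (Z=2, W=0, U=4, X=0, Y=1) weight 1/72
  (Z=2, W=0, U=4, X=1, Y=1) weight 1/72
  (Z=3, W=0, U=2, X=0, Y=0) weight 5/144
  … 27 more
Group by Z:
  weight(Z=2) = 5/36
  weight(Z=3) = 13/36
Total weight = 5/36 + 13/36 = 1/2
P(Z=2 | obs) = 5/36 / 1/2 = 5/18
P(Z=3 | obs) = 13/36 / 1/2 = 13/18
argmax = 3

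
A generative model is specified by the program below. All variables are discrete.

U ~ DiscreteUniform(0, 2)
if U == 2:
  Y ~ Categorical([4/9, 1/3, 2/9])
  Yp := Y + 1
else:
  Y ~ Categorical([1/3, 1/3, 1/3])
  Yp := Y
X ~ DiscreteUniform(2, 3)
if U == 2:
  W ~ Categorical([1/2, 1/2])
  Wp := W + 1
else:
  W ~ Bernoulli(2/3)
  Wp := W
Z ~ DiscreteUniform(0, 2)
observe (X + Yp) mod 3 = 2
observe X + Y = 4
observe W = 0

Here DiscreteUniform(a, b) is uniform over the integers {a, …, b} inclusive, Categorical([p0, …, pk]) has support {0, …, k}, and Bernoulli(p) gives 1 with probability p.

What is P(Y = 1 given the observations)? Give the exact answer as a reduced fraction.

Enumerate traces; 6 have nonzero weight after conditioning:
  (U=2, Y=1, X=3, W=0, Z=0) weight 1/108
  (U=2, Y=1, X=3, W=0, Z=1) weight 1/108
  (U=2, Y=1, X=3, W=0, Z=2) weight 1/108
  (U=2, Y=2, X=2, W=0, Z=0) weight 1/162
  (U=2, Y=2, X=2, W=0, Z=1) weight 1/162
  (U=2, Y=2, X=2, W=0, Z=2) weight 1/162
Group by Y:
  weight(Y=1) = 1/36
  weight(Y=2) = 1/54
Total weight = 1/36 + 1/54 = 5/108
P(Y=1 | obs) = 1/36 / 5/108 = 3/5
P(Y=2 | obs) = 1/54 / 5/108 = 2/5

P(Y = 1 | obs) = 3/5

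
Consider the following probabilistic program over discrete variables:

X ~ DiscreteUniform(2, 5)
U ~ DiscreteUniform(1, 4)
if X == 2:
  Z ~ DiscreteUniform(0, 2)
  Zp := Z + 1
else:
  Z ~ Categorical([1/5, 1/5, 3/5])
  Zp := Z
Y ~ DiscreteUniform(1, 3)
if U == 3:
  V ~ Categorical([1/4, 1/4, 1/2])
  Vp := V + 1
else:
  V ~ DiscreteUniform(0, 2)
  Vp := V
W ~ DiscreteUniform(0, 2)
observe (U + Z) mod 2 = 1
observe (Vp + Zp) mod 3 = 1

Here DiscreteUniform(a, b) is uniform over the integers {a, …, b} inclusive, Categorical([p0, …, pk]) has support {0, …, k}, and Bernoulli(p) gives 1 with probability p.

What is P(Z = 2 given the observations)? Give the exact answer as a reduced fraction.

Enumerate traces; 216 have nonzero weight after conditioning:
  (X=2, U=1, Z=0, Y=1, V=0, W=0) weight 1/1296
  (X=2, U=1, Z=0, Y=1, V=0, W=1) weight 1/1296
  (X=2, U=1, Z=0, Y=1, V=0, W=2) weight 1/1296
  (X=2, U=1, Z=0, Y=2, V=0, W=0) weight 1/1296
  (X=2, U=1, Z=0, Y=2, V=0, W=1) weight 1/1296
  (X=2, U=1, Z=0, Y=2, V=0, W=2) weight 1/1296
  (X=2, U=1, Z=0, Y=3, V=0, W=0) weight 1/1296
  (X=2, U=1, Z=0, Y=3, V=0, W=1) weight 1/1296
  (X=2, U=1, Z=2, Y=1, V=1, W=0) weight 1/1296
  (X=2, U=2, Z=1, Y=1, V=2, W=0) weight 1/1296
  … 206 more
Group by Z:
  weight(Z=0) = 113/2880
  weight(Z=1) = 7/180
  weight(Z=2) = 7/90
Total weight = 113/2880 + 7/180 + 7/90 = 449/2880
P(Z=0 | obs) = 113/2880 / 449/2880 = 113/449
P(Z=1 | obs) = 7/180 / 449/2880 = 112/449
P(Z=2 | obs) = 7/90 / 449/2880 = 224/449

P(Z = 2 | obs) = 224/449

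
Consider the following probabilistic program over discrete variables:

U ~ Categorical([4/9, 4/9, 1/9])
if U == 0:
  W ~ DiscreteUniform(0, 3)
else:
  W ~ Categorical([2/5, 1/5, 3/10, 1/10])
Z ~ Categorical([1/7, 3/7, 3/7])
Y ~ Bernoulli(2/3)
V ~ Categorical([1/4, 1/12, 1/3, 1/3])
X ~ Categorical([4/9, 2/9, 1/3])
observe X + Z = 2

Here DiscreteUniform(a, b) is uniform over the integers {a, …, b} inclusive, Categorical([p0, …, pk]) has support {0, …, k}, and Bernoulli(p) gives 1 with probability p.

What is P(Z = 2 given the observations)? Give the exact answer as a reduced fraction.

P(Z = 2 | obs) = 4/7

Enumerate traces; 288 have nonzero weight after conditioning:
  (U=0, W=0, Z=0, Y=0, V=0, X=2) weight 1/2268
  (U=0, W=0, Z=0, Y=0, V=1, X=2) weight 1/6804
  (U=0, W=0, Z=0, Y=0, V=2, X=2) weight 1/1701
  (U=0, W=0, Z=0, Y=0, V=3, X=2) weight 1/1701
  (U=0, W=0, Z=0, Y=1, V=0, X=2) weight 1/1134
  (U=0, W=0, Z=0, Y=1, V=1, X=2) weight 1/3402
  (U=0, W=0, Z=0, Y=1, V=2, X=2) weight 2/1701
  (U=0, W=0, Z=0, Y=1, V=3, X=2) weight 2/1701
  (U=0, W=0, Z=1, Y=0, V=0, X=1) weight 1/1134
  (U=0, W=0, Z=2, Y=0, V=0, X=0) weight 1/567
  … 278 more
Group by Z:
  weight(Z=0) = 1/21
  weight(Z=1) = 2/21
  weight(Z=2) = 4/21
Total weight = 1/21 + 2/21 + 4/21 = 1/3
P(Z=0 | obs) = 1/21 / 1/3 = 1/7
P(Z=1 | obs) = 2/21 / 1/3 = 2/7
P(Z=2 | obs) = 4/21 / 1/3 = 4/7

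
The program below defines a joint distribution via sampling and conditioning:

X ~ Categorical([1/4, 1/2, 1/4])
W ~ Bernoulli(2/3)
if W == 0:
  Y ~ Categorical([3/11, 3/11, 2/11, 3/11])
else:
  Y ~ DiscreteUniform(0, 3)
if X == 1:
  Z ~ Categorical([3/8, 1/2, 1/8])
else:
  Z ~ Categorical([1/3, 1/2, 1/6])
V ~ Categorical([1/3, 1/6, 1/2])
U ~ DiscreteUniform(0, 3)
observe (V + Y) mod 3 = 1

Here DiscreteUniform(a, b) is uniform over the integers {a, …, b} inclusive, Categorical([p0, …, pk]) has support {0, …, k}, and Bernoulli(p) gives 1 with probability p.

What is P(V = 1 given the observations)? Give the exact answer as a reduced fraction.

Enumerate traces; 288 have nonzero weight after conditioning:
  (X=0, W=0, Y=0, Z=0, V=1, U=0) weight 1/3168
  (X=0, W=0, Y=0, Z=0, V=1, U=1) weight 1/3168
  (X=0, W=0, Y=0, Z=0, V=1, U=2) weight 1/3168
  (X=0, W=0, Y=0, Z=0, V=1, U=3) weight 1/3168
  (X=0, W=0, Y=0, Z=1, V=1, U=0) weight 1/2112
  (X=0, W=0, Y=0, Z=1, V=1, U=1) weight 1/2112
  (X=0, W=0, Y=0, Z=1, V=1, U=2) weight 1/2112
  (X=0, W=0, Y=0, Z=1, V=1, U=3) weight 1/2112
  (X=0, W=0, Y=1, Z=0, V=0, U=0) weight 1/1584
  (X=0, W=0, Y=2, Z=0, V=2, U=0) weight 1/1584
  … 278 more
Group by V:
  weight(V=0) = 17/198
  weight(V=1) = 17/198
  weight(V=2) = 5/44
Total weight = 17/198 + 17/198 + 5/44 = 113/396
P(V=0 | obs) = 17/198 / 113/396 = 34/113
P(V=1 | obs) = 17/198 / 113/396 = 34/113
P(V=2 | obs) = 5/44 / 113/396 = 45/113

P(V = 1 | obs) = 34/113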